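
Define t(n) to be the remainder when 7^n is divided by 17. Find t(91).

Computing terms: t(1) = 7, t(2) = 15, t(3) = 3, t(4) = 4, t(5) = 11, t(6) = 9, t(7) = 12, t(8) = 16, t(9) = 10, t(10) = 2, t(11) = 14, t(12) = 13, t(13) = 6, t(14) = 8, t(15) = 5, t(16) = 1, t(17) = 7.
The sequence repeats with period 16.
(91 - 1) mod 16 = 10, so t(91) = t(11) = 14.

14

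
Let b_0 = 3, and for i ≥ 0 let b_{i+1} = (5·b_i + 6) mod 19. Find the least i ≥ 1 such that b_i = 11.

6

We have b_0 = 3,  b_1 = 2,  b_2 = 16,  b_3 = 10,  b_4 = 18,  b_5 = 1,  b_6 = 11,  b_7 = 4,  b_8 = 7,  b_9 = 3.
Since b_9 = b_0 = 3, the sequence is periodic with period 9.
The value 11 first appears (with i ≥ 1) at b_6.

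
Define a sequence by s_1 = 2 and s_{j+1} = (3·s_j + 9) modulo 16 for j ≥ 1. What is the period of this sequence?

8

s_1 = 2; s_2 = 15; s_3 = 6; s_4 = 11; s_5 = 10; s_6 = 7; s_7 = 14; s_8 = 3; s_9 = 2.
Since s_9 = s_1 = 2, the sequence is periodic with period 8.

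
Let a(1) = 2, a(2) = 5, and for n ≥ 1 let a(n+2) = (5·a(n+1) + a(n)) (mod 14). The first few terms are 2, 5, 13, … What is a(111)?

13

Computing terms: a(1) = 2, a(2) = 5, a(3) = 13, a(4) = 0, a(5) = 13, a(6) = 9, a(7) = 2, a(8) = 5.
The sequence repeats with period 6.
(111 - 1) mod 6 = 2, so a(111) = a(3) = 13.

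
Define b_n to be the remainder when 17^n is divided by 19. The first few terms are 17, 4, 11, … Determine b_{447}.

7

We have b_1 = 17,  b_2 = 4,  b_3 = 11,  b_4 = 16,  b_5 = 6,  b_6 = 7,  b_7 = 5,  b_8 = 9,  b_9 = 1,  b_{10} = 17.
Since b_{10} = b_1 = 17, the sequence is periodic with period 9.
So b_{447} = b_{1 + ((447-1) mod 9)} = b_6 = 7.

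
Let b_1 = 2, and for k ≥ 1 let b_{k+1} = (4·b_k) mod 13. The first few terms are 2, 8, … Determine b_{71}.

Listing terms: b_1 = 2,  b_2 = 8,  b_3 = 6,  b_4 = 11,  b_5 = 5,  b_6 = 7,  b_7 = 2.
The sequence repeats with period 6.
So b_{71} = b_{1 + ((71-1) mod 6)} = b_5 = 5.

5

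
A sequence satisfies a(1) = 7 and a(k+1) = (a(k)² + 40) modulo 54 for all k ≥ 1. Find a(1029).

23

a(1) = 7; a(2) = 35; a(3) = 23; a(4) = 29; a(5) = 17; a(6) = 5; a(7) = 11; a(8) = 53; a(9) = 41; a(10) = 47; a(11) = 35.
Since a(11) = a(2) = 35, the sequence is eventually periodic: after a pre-period of length 1 it cycles with period 9.
For k ≥ 2, a(k) depends only on (k - 2) mod 9. (1029 - 2) mod 9 = 1, so a(1029) = a(3) = 23.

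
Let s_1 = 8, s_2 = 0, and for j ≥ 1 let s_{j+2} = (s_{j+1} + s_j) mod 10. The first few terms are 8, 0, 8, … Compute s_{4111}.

2

Computing terms: s_1 = 8; s_2 = 0; s_3 = 8; s_4 = 8; s_5 = 6; s_6 = 4; s_7 = 0; s_8 = 4; s_9 = 4; s_{10} = 8; s_{11} = 2; s_{12} = 0; s_{13} = 2; s_{14} = 2; s_{15} = 4; s_{16} = 6; s_{17} = 0; s_{18} = 6; s_{19} = 6; s_{20} = 2; s_{21} = 8; s_{22} = 0.
Since (s_{21}, s_{22}) = (s_1, s_2) = (8, 0) (two consecutive terms determine the rest), the sequence is periodic with period 20.
So s_{4111} = s_{1 + ((4111-1) mod 20)} = s_{11} = 2.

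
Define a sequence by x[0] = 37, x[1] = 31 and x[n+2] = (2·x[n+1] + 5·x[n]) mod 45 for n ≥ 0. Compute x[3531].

19

x[0] = 37; x[1] = 31; x[2] = 22; x[3] = 19; x[4] = 13; x[5] = 31; x[6] = 37; x[7] = 4; x[8] = 13; x[9] = 1; x[10] = 22; x[11] = 4; x[12] = 28; x[13] = 31; x[14] = 22.
Since (x[13], x[14]) = (x[1], x[2]) = (31, 22) (two consecutive terms determine the rest), the sequence is eventually periodic: after a pre-period of length 1 it cycles with period 12.
For n ≥ 1, x[n] depends only on (n - 1) mod 12. (3531 - 1) mod 12 = 2, so x[3531] = x[3] = 19.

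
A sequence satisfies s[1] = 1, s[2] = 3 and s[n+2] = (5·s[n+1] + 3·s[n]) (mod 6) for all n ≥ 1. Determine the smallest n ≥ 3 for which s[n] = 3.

4

s[1] = 1,  s[2] = 3,  s[3] = 0,  s[4] = 3,  s[5] = 3,  s[6] = 0.
Since (s[5], s[6]) = (s[2], s[3]) = (3, 0) (two consecutive terms determine the rest), the sequence is eventually periodic: after a pre-period of length 1 it cycles with period 3.
The value 3 first appears (with n ≥ 3) at s[4].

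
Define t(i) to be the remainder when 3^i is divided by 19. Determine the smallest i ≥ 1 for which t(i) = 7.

6

Listing terms: t(0) = 1,  t(1) = 3,  t(2) = 9,  t(3) = 8,  t(4) = 5,  t(5) = 15,  t(6) = 7,  t(7) = 2,  t(8) = 6,  t(9) = 18,  t(10) = 16,  t(11) = 10,  t(12) = 11,  t(13) = 14,  t(14) = 4,  t(15) = 12,  t(16) = 17,  t(17) = 13,  t(18) = 1.
Since t(18) = t(0) = 1, the sequence is periodic with period 18.
The value 7 first appears (with i ≥ 1) at t(6).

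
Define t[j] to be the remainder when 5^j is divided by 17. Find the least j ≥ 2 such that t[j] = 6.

3

t[1] = 5; t[2] = 8; t[3] = 6; t[4] = 13; t[5] = 14; t[6] = 2; t[7] = 10; t[8] = 16; t[9] = 12; t[10] = 9; t[11] = 11; t[12] = 4; t[13] = 3; t[14] = 15; t[15] = 7; t[16] = 1; t[17] = 5.
The sequence repeats with period 16.
The value 6 first appears (with j ≥ 2) at t[3].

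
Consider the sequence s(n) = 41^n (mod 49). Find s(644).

1

We have s(1) = 41; s(2) = 15; s(3) = 27; s(4) = 29; s(5) = 13; s(6) = 43; s(7) = 48; s(8) = 8; s(9) = 34; s(10) = 22; s(11) = 20; s(12) = 36; s(13) = 6; s(14) = 1; s(15) = 41.
Since s(15) = s(1) = 41, the sequence is periodic with period 14.
So s(644) = s(1 + ((644-1) mod 14)) = s(14) = 1.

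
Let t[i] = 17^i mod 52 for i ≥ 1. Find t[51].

Listing terms: t[1] = 17; t[2] = 29; t[3] = 25; t[4] = 9; t[5] = 49; t[6] = 1; t[7] = 17.
Since t[7] = t[1] = 17, the sequence is periodic with period 6.
(51 - 1) mod 6 = 2, so t[51] = t[3] = 25.

25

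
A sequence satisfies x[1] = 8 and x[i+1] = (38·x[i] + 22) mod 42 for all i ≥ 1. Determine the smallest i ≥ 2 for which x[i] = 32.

2

We have x[1] = 8,  x[2] = 32,  x[3] = 20,  x[4] = 26,  x[5] = 2,  x[6] = 14,  x[7] = 8.
Since x[7] = x[1] = 8, the sequence is periodic with period 6.
The value 32 first appears (with i ≥ 2) at x[2].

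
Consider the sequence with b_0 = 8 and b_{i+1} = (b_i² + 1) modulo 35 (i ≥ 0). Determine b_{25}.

5

We have b_0 = 8,  b_1 = 30,  b_2 = 26,  b_3 = 12,  b_4 = 5,  b_5 = 26.
Since b_5 = b_2 = 26, the sequence is eventually periodic: after a pre-period of length 2 it cycles with period 3.
For i ≥ 2, b_i depends only on (i - 2) mod 3. (25 - 2) mod 3 = 2, so b_{25} = b_4 = 5.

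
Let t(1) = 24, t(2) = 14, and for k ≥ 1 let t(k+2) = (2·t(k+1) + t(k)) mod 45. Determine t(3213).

33

t(1) = 24, t(2) = 14, t(3) = 7, t(4) = 28, t(5) = 18, t(6) = 19, t(7) = 11, t(8) = 41, t(9) = 3, t(10) = 2, t(11) = 7, t(12) = 16, t(13) = 39, t(14) = 4, t(15) = 2, t(16) = 8, t(17) = 18, t(18) = 44, t(19) = 16, t(20) = 31, t(21) = 33, t(22) = 7, t(23) = 2, t(24) = 11, t(25) = 24, t(26) = 14.
Since (t(25), t(26)) = (t(1), t(2)) = (24, 14) (two consecutive terms determine the rest), the sequence is periodic with period 24.
So t(3213) = t(1 + ((3213-1) mod 24)) = t(21) = 33.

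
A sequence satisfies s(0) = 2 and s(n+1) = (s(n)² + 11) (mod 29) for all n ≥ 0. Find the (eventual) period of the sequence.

3

We have s(0) = 2, s(1) = 15, s(2) = 4, s(3) = 27, s(4) = 15.
Since s(4) = s(1) = 15, the sequence is eventually periodic: after a pre-period of length 1 it cycles with period 3.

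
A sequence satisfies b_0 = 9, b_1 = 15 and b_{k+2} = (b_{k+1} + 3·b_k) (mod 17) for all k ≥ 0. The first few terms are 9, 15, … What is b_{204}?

9

b_0 = 9; b_1 = 15; b_2 = 8; b_3 = 2; b_4 = 9; b_5 = 15.
Since (b_4, b_5) = (b_0, b_1) = (9, 15) (two consecutive terms determine the rest), the sequence is periodic with period 4.
So b_{204} = b_{0 + ((204-0) mod 4)} = b_0 = 9.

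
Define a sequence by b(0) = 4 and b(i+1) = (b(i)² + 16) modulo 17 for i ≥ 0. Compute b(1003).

8

b(0) = 4, b(1) = 15, b(2) = 3, b(3) = 8, b(4) = 12, b(5) = 7, b(6) = 14, b(7) = 8.
Since b(7) = b(3) = 8, the sequence is eventually periodic: after a pre-period of length 3 it cycles with period 4.
For i ≥ 3, b(i) depends only on (i - 3) mod 4. (1003 - 3) mod 4 = 0, so b(1003) = b(3) = 8.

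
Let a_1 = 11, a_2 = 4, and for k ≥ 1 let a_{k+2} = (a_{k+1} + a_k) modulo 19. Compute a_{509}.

15

Listing terms: a_1 = 11, a_2 = 4, a_3 = 15, a_4 = 0, a_5 = 15, a_6 = 15, a_7 = 11, a_8 = 7, a_9 = 18, a_{10} = 6, a_{11} = 5, a_{12} = 11, a_{13} = 16, a_{14} = 8, a_{15} = 5, a_{16} = 13, a_{17} = 18, a_{18} = 12, a_{19} = 11, a_{20} = 4.
The sequence repeats with period 18.
(509 - 1) mod 18 = 4, so a_{509} = a_5 = 15.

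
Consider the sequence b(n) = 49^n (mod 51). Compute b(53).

19

We have b(0) = 1,  b(1) = 49,  b(2) = 4,  b(3) = 43,  b(4) = 16,  b(5) = 19,  b(6) = 13,  b(7) = 25,  b(8) = 1.
The sequence repeats with period 8.
So b(53) = b(0 + ((53-0) mod 8)) = b(5) = 19.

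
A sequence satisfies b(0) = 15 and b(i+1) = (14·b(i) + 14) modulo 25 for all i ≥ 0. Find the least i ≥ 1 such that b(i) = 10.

4

Computing terms: b(0) = 15, b(1) = 24, b(2) = 0, b(3) = 14, b(4) = 10, b(5) = 4, b(6) = 20, b(7) = 19, b(8) = 5, b(9) = 9, b(10) = 15.
Since b(10) = b(0) = 15, the sequence is periodic with period 10.
The value 10 first appears (with i ≥ 1) at b(4).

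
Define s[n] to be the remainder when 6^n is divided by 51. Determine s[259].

Computing terms: s[1] = 6, s[2] = 36, s[3] = 12, s[4] = 21, s[5] = 24, s[6] = 42, s[7] = 48, s[8] = 33, s[9] = 45, s[10] = 15, s[11] = 39, s[12] = 30, s[13] = 27, s[14] = 9, s[15] = 3, s[16] = 18, s[17] = 6.
The sequence repeats with period 16.
So s[259] = s[1 + ((259-1) mod 16)] = s[3] = 12.

12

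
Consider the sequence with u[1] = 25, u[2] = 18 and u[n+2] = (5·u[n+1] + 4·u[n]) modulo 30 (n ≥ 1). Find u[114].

Listing terms: u[1] = 25; u[2] = 18; u[3] = 10; u[4] = 2; u[5] = 20; u[6] = 18; u[7] = 20; u[8] = 22; u[9] = 10; u[10] = 18; u[11] = 10.
Since (u[10], u[11]) = (u[2], u[3]) = (18, 10) (two consecutive terms determine the rest), the sequence is eventually periodic: after a pre-period of length 1 it cycles with period 8.
For n ≥ 2, u[n] depends only on (n - 2) mod 8. (114 - 2) mod 8 = 0, so u[114] = u[2] = 18.

18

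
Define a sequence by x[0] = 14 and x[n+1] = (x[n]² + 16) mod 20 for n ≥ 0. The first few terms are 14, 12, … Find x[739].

12

Listing terms: x[0] = 14; x[1] = 12; x[2] = 0; x[3] = 16; x[4] = 12.
Since x[4] = x[1] = 12, the sequence is eventually periodic: after a pre-period of length 1 it cycles with period 3.
For n ≥ 1, x[n] depends only on (n - 1) mod 3. (739 - 1) mod 3 = 0, so x[739] = x[1] = 12.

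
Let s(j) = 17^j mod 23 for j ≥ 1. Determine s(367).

s(1) = 17,  s(2) = 13,  s(3) = 14,  s(4) = 8,  s(5) = 21,  s(6) = 12,  s(7) = 20,  s(8) = 18,  s(9) = 7,  s(10) = 4,  s(11) = 22,  s(12) = 6,  s(13) = 10,  s(14) = 9,  s(15) = 15,  s(16) = 2,  s(17) = 11,  s(18) = 3,  s(19) = 5,  s(20) = 16,  s(21) = 19,  s(22) = 1,  s(23) = 17.
The sequence repeats with period 22.
So s(367) = s(1 + ((367-1) mod 22)) = s(15) = 15.

15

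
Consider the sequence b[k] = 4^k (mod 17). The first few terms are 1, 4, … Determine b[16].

b[0] = 1,  b[1] = 4,  b[2] = 16,  b[3] = 13,  b[4] = 1.
The sequence repeats with period 4.
(16 - 0) mod 4 = 0, so b[16] = b[0] = 1.

1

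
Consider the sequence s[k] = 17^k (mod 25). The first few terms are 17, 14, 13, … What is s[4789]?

22

s[1] = 17, s[2] = 14, s[3] = 13, s[4] = 21, s[5] = 7, s[6] = 19, s[7] = 23, s[8] = 16, s[9] = 22, s[10] = 24, s[11] = 8, s[12] = 11, s[13] = 12, s[14] = 4, s[15] = 18, s[16] = 6, s[17] = 2, s[18] = 9, s[19] = 3, s[20] = 1, s[21] = 17.
The sequence repeats with period 20.
So s[4789] = s[1 + ((4789-1) mod 20)] = s[9] = 22.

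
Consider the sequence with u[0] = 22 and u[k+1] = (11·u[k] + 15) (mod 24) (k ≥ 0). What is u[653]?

17

Computing terms: u[0] = 22, u[1] = 17, u[2] = 10, u[3] = 5, u[4] = 22.
The sequence repeats with period 4.
(653 - 0) mod 4 = 1, so u[653] = u[1] = 17.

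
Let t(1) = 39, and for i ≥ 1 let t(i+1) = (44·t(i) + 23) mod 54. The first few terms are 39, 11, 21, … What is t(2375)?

Computing terms: t(1) = 39, t(2) = 11, t(3) = 21, t(4) = 29, t(5) = 3, t(6) = 47, t(7) = 39.
Since t(7) = t(1) = 39, the sequence is periodic with period 6.
So t(2375) = t(1 + ((2375-1) mod 6)) = t(5) = 3.

3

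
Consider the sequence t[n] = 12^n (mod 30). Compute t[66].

24

Computing terms: t[0] = 1; t[1] = 12; t[2] = 24; t[3] = 18; t[4] = 6; t[5] = 12.
Since t[5] = t[1] = 12, the sequence is eventually periodic: after a pre-period of length 1 it cycles with period 4.
For n ≥ 1, t[n] depends only on (n - 1) mod 4. (66 - 1) mod 4 = 1, so t[66] = t[2] = 24.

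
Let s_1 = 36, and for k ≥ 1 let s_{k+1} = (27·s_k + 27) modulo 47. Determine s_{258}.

15

s_1 = 36, s_2 = 12, s_3 = 22, s_4 = 10, s_5 = 15, s_6 = 9, s_7 = 35, s_8 = 32, s_9 = 45, s_{10} = 20, s_{11} = 3, s_{12} = 14, s_{13} = 29, s_{14} = 11, s_{15} = 42, s_{16} = 33, s_{17} = 25, s_{18} = 44, s_{19} = 40, s_{20} = 26, s_{21} = 24, s_{22} = 17, s_{23} = 16, s_{24} = 36.
The sequence repeats with period 23.
(258 - 1) mod 23 = 4, so s_{258} = s_5 = 15.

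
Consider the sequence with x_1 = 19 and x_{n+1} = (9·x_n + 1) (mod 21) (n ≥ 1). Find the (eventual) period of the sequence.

3

Computing terms: x_1 = 19, x_2 = 4, x_3 = 16, x_4 = 19.
The sequence repeats with period 3.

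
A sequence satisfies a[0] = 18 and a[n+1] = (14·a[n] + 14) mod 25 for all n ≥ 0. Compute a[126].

Listing terms: a[0] = 18; a[1] = 16; a[2] = 13; a[3] = 21; a[4] = 8; a[5] = 1; a[6] = 3; a[7] = 6; a[8] = 23; a[9] = 11; a[10] = 18.
Since a[10] = a[0] = 18, the sequence is periodic with period 10.
So a[126] = a[0 + ((126-0) mod 10)] = a[6] = 3.

3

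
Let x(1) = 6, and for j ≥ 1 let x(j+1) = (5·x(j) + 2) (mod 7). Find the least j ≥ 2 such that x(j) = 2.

5

Computing terms: x(1) = 6, x(2) = 4, x(3) = 1, x(4) = 0, x(5) = 2, x(6) = 5, x(7) = 6.
The sequence repeats with period 6.
The value 2 first appears (with j ≥ 2) at x(5).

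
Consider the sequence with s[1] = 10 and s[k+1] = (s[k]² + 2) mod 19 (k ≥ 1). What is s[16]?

0

Listing terms: s[1] = 10,  s[2] = 7,  s[3] = 13,  s[4] = 0,  s[5] = 2,  s[6] = 6,  s[7] = 0.
Since s[7] = s[4] = 0, the sequence is eventually periodic: after a pre-period of length 3 it cycles with period 3.
For k ≥ 4, s[k] depends only on (k - 4) mod 3. (16 - 4) mod 3 = 0, so s[16] = s[4] = 0.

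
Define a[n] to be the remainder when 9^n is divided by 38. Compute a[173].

5

Computing terms: a[1] = 9,  a[2] = 5,  a[3] = 7,  a[4] = 25,  a[5] = 35,  a[6] = 11,  a[7] = 23,  a[8] = 17,  a[9] = 1,  a[10] = 9.
Since a[10] = a[1] = 9, the sequence is periodic with period 9.
So a[173] = a[1 + ((173-1) mod 9)] = a[2] = 5.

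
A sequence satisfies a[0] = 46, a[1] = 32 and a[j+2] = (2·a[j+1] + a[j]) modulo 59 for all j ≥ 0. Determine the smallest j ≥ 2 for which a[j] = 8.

22

Computing terms: a[0] = 46,  a[1] = 32,  a[2] = 51,  a[3] = 16,  a[4] = 24,  a[5] = 5,  a[6] = 34,  a[7] = 14,  a[8] = 3,  a[9] = 20,  a[10] = 43,  a[11] = 47,  a[12] = 19,  a[13] = 26,  a[14] = 12,  a[15] = 50,  a[16] = 53,  a[17] = 38,  a[18] = 11,  a[19] = 1,  a[20] = 13,  a[21] = 27,  a[22] = 8,  a[23] = 43,  a[24] = 35,  a[25] = 54,  a[26] = 25,  a[27] = 45,  a[28] = 56,  a[29] = 39,  a[30] = 16,  a[31] = 12,  a[32] = 40,  a[33] = 33,  a[34] = 47,  a[35] = 9,  a[36] = 6,  a[37] = 21,  a[38] = 48,  a[39] = 58,  a[40] = 46,  a[41] = 32.
The sequence repeats with period 40.
The value 8 first appears (with j ≥ 2) at a[22].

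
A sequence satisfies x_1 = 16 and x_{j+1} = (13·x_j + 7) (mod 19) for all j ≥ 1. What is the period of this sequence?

Computing terms: x_1 = 16,  x_2 = 6,  x_3 = 9,  x_4 = 10,  x_5 = 4,  x_6 = 2,  x_7 = 14,  x_8 = 18,  x_9 = 13,  x_{10} = 5,  x_{11} = 15,  x_{12} = 12,  x_{13} = 11,  x_{14} = 17,  x_{15} = 0,  x_{16} = 7,  x_{17} = 3,  x_{18} = 8,  x_{19} = 16.
The sequence repeats with period 18.

18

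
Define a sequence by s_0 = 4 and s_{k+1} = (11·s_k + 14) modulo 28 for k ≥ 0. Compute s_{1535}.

22

Computing terms: s_0 = 4, s_1 = 2, s_2 = 8, s_3 = 18, s_4 = 16, s_5 = 22, s_6 = 4.
Since s_6 = s_0 = 4, the sequence is periodic with period 6.
So s_{1535} = s_{0 + ((1535-0) mod 6)} = s_5 = 22.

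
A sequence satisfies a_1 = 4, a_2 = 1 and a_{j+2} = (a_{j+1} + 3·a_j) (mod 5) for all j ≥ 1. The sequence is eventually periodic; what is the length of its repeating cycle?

24

Computing terms: a_1 = 4, a_2 = 1, a_3 = 3, a_4 = 1, a_5 = 0, a_6 = 3, a_7 = 3, a_8 = 2, a_9 = 1, a_{10} = 2, a_{11} = 0, a_{12} = 1, a_{13} = 1, a_{14} = 4, a_{15} = 2, a_{16} = 4, a_{17} = 0, a_{18} = 2, a_{19} = 2, a_{20} = 3, a_{21} = 4, a_{22} = 3, a_{23} = 0, a_{24} = 4, a_{25} = 4, a_{26} = 1.
Since (a_{25}, a_{26}) = (a_1, a_2) = (4, 1) (two consecutive terms determine the rest), the sequence is periodic with period 24.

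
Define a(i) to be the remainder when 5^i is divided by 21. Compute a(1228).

Listing terms: a(0) = 1; a(1) = 5; a(2) = 4; a(3) = 20; a(4) = 16; a(5) = 17; a(6) = 1.
Since a(6) = a(0) = 1, the sequence is periodic with period 6.
So a(1228) = a(0 + ((1228-0) mod 6)) = a(4) = 16.

16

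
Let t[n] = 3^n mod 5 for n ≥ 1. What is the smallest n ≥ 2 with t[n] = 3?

Computing terms: t[1] = 3, t[2] = 4, t[3] = 2, t[4] = 1, t[5] = 3.
The sequence repeats with period 4.
The value 3 next appears (with n ≥ 2) at t[5].

5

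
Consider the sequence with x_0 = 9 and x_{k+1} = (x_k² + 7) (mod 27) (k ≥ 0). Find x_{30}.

We have x_0 = 9,  x_1 = 7,  x_2 = 2,  x_3 = 11,  x_4 = 20,  x_5 = 2.
Since x_5 = x_2 = 2, the sequence is eventually periodic: after a pre-period of length 2 it cycles with period 3.
For k ≥ 2, x_k depends only on (k - 2) mod 3. (30 - 2) mod 3 = 1, so x_{30} = x_3 = 11.

11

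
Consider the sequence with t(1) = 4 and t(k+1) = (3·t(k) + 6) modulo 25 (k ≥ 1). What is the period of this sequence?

Listing terms: t(1) = 4, t(2) = 18, t(3) = 10, t(4) = 11, t(5) = 14, t(6) = 23, t(7) = 0, t(8) = 6, t(9) = 24, t(10) = 3, t(11) = 15, t(12) = 1, t(13) = 9, t(14) = 8, t(15) = 5, t(16) = 21, t(17) = 19, t(18) = 13, t(19) = 20, t(20) = 16, t(21) = 4.
The sequence repeats with period 20.

20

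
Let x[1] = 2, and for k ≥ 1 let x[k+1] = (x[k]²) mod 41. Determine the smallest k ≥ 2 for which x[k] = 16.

3

Computing terms: x[1] = 2,  x[2] = 4,  x[3] = 16,  x[4] = 10,  x[5] = 18,  x[6] = 37,  x[7] = 16.
Since x[7] = x[3] = 16, the sequence is eventually periodic: after a pre-period of length 2 it cycles with period 4.
The value 16 first appears (with k ≥ 2) at x[3].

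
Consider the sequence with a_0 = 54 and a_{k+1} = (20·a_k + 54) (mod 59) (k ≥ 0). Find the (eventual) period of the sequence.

We have a_0 = 54; a_1 = 13; a_2 = 19; a_3 = 21; a_4 = 2; a_5 = 35; a_6 = 46; a_7 = 30; a_8 = 5; a_9 = 36; a_{10} = 7; a_{11} = 17; a_{12} = 40; a_{13} = 28; a_{14} = 24; a_{15} = 3; a_{16} = 55; a_{17} = 33; a_{18} = 6; a_{19} = 56; a_{20} = 53; a_{21} = 52; a_{22} = 32; a_{23} = 45; a_{24} = 10; a_{25} = 18; a_{26} = 1; a_{27} = 15; a_{28} = 0; a_{29} = 54.
Since a_{29} = a_0 = 54, the sequence is periodic with period 29.

29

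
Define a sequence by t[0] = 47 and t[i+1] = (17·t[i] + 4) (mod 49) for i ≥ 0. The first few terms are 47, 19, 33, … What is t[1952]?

33

Computing terms: t[0] = 47, t[1] = 19, t[2] = 33, t[3] = 26, t[4] = 5, t[5] = 40, t[6] = 47.
Since t[6] = t[0] = 47, the sequence is periodic with period 6.
So t[1952] = t[0 + ((1952-0) mod 6)] = t[2] = 33.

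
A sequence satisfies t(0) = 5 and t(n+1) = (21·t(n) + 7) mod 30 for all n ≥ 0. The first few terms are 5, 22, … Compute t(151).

22

We have t(0) = 5, t(1) = 22, t(2) = 19, t(3) = 16, t(4) = 13, t(5) = 10, t(6) = 7, t(7) = 4, t(8) = 1, t(9) = 28, t(10) = 25, t(11) = 22.
Since t(11) = t(1) = 22, the sequence is eventually periodic: after a pre-period of length 1 it cycles with period 10.
For n ≥ 1, t(n) depends only on (n - 1) mod 10. (151 - 1) mod 10 = 0, so t(151) = t(1) = 22.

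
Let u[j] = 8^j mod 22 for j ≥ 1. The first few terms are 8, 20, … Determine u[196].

u[1] = 8; u[2] = 20; u[3] = 6; u[4] = 4; u[5] = 10; u[6] = 14; u[7] = 2; u[8] = 16; u[9] = 18; u[10] = 12; u[11] = 8.
Since u[11] = u[1] = 8, the sequence is periodic with period 10.
(196 - 1) mod 10 = 5, so u[196] = u[6] = 14.

14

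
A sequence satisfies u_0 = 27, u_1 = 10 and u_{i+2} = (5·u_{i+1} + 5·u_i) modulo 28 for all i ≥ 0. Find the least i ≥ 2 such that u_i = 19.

15

We have u_0 = 27; u_1 = 10; u_2 = 17; u_3 = 23; u_4 = 4; u_5 = 23; u_6 = 23; u_7 = 6; u_8 = 5; u_9 = 27; u_{10} = 20; u_{11} = 11; u_{12} = 15; u_{13} = 18; u_{14} = 25; u_{15} = 19; u_{16} = 24; u_{17} = 19; u_{18} = 19; u_{19} = 22; u_{20} = 9; u_{21} = 15; u_{22} = 8; u_{23} = 3; u_{24} = 27; u_{25} = 10.
The sequence repeats with period 24.
The value 19 first appears (with i ≥ 2) at u_{15}.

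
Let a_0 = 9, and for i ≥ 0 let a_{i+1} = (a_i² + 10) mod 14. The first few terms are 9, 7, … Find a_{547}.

a_0 = 9,  a_1 = 7,  a_2 = 3,  a_3 = 5,  a_4 = 7.
Since a_4 = a_1 = 7, the sequence is eventually periodic: after a pre-period of length 1 it cycles with period 3.
For i ≥ 1, a_i depends only on (i - 1) mod 3. (547 - 1) mod 3 = 0, so a_{547} = a_1 = 7.

7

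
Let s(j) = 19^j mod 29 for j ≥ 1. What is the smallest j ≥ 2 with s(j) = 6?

s(1) = 19,  s(2) = 13,  s(3) = 15,  s(4) = 24,  s(5) = 21,  s(6) = 22,  s(7) = 12,  s(8) = 25,  s(9) = 11,  s(10) = 6,  s(11) = 27,  s(12) = 20,  s(13) = 3,  s(14) = 28,  s(15) = 10,  s(16) = 16,  s(17) = 14,  s(18) = 5,  s(19) = 8,  s(20) = 7,  s(21) = 17,  s(22) = 4,  s(23) = 18,  s(24) = 23,  s(25) = 2,  s(26) = 9,  s(27) = 26,  s(28) = 1,  s(29) = 19.
Since s(29) = s(1) = 19, the sequence is periodic with period 28.
The value 6 first appears (with j ≥ 2) at s(10).

10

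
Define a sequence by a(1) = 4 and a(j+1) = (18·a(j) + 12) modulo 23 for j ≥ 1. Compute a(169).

5

Computing terms: a(1) = 4,  a(2) = 15,  a(3) = 6,  a(4) = 5,  a(5) = 10,  a(6) = 8,  a(7) = 18,  a(8) = 14,  a(9) = 11,  a(10) = 3,  a(11) = 20,  a(12) = 4.
Since a(12) = a(1) = 4, the sequence is periodic with period 11.
(169 - 1) mod 11 = 3, so a(169) = a(4) = 5.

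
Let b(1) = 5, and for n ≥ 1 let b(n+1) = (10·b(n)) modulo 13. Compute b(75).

6

b(1) = 5,  b(2) = 11,  b(3) = 6,  b(4) = 8,  b(5) = 2,  b(6) = 7,  b(7) = 5.
Since b(7) = b(1) = 5, the sequence is periodic with period 6.
So b(75) = b(1 + ((75-1) mod 6)) = b(3) = 6.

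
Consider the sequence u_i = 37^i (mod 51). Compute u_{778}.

Computing terms: u_1 = 37,  u_2 = 43,  u_3 = 10,  u_4 = 13,  u_5 = 22,  u_6 = 49,  u_7 = 28,  u_8 = 16,  u_9 = 31,  u_{10} = 25,  u_{11} = 7,  u_{12} = 4,  u_{13} = 46,  u_{14} = 19,  u_{15} = 40,  u_{16} = 1,  u_{17} = 37.
Since u_{17} = u_1 = 37, the sequence is periodic with period 16.
(778 - 1) mod 16 = 9, so u_{778} = u_{10} = 25.

25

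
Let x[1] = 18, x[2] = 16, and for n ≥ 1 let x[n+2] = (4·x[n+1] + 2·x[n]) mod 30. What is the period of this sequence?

12

We have x[1] = 18,  x[2] = 16,  x[3] = 10,  x[4] = 12,  x[5] = 8,  x[6] = 26,  x[7] = 0,  x[8] = 22,  x[9] = 28,  x[10] = 6,  x[11] = 20,  x[12] = 2,  x[13] = 18,  x[14] = 16.
The sequence repeats with period 12.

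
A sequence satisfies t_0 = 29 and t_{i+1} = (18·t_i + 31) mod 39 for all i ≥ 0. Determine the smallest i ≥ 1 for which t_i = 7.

Listing terms: t_0 = 29; t_1 = 7; t_2 = 1; t_3 = 10; t_4 = 16; t_5 = 7.
Since t_5 = t_1 = 7, the sequence is eventually periodic: after a pre-period of length 1 it cycles with period 4.
The value 7 first appears (with i ≥ 1) at t_1.

1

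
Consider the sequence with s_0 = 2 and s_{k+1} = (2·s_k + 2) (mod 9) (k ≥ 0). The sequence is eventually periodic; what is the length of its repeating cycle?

Computing terms: s_0 = 2; s_1 = 6; s_2 = 5; s_3 = 3; s_4 = 8; s_5 = 0; s_6 = 2.
Since s_6 = s_0 = 2, the sequence is periodic with period 6.

6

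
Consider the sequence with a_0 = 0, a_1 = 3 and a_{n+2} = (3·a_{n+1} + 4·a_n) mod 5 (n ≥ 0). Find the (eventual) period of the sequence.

Computing terms: a_0 = 0; a_1 = 3; a_2 = 4; a_3 = 4; a_4 = 3; a_5 = 0; a_6 = 2; a_7 = 1; a_8 = 1; a_9 = 2; a_{10} = 0; a_{11} = 3.
Since (a_{10}, a_{11}) = (a_0, a_1) = (0, 3) (two consecutive terms determine the rest), the sequence is periodic with period 10.

10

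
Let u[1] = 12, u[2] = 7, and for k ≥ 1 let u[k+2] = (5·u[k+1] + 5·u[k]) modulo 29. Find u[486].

11

We have u[1] = 12, u[2] = 7, u[3] = 8, u[4] = 17, u[5] = 9, u[6] = 14, u[7] = 28, u[8] = 7, u[9] = 1, u[10] = 11, u[11] = 2, u[12] = 7, u[13] = 16, u[14] = 28, u[15] = 17, u[16] = 22, u[17] = 21, u[18] = 12, u[19] = 20, u[20] = 15, u[21] = 1, u[22] = 22, u[23] = 28, u[24] = 18, u[25] = 27, u[26] = 22, u[27] = 13, u[28] = 1, u[29] = 12, u[30] = 7.
Since (u[29], u[30]) = (u[1], u[2]) = (12, 7) (two consecutive terms determine the rest), the sequence is periodic with period 28.
So u[486] = u[1 + ((486-1) mod 28)] = u[10] = 11.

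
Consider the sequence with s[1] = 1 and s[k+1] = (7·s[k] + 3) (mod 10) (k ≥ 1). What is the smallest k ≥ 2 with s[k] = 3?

3

We have s[1] = 1; s[2] = 0; s[3] = 3; s[4] = 4; s[5] = 1.
Since s[5] = s[1] = 1, the sequence is periodic with period 4.
The value 3 first appears (with k ≥ 2) at s[3].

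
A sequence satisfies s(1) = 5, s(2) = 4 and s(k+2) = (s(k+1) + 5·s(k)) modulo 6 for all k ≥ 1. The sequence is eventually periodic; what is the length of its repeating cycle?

6

We have s(1) = 5,  s(2) = 4,  s(3) = 5,  s(4) = 1,  s(5) = 2,  s(6) = 1,  s(7) = 5,  s(8) = 4.
Since (s(7), s(8)) = (s(1), s(2)) = (5, 4) (two consecutive terms determine the rest), the sequence is periodic with period 6.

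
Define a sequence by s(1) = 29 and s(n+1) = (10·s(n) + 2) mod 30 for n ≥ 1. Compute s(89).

We have s(1) = 29,  s(2) = 22,  s(3) = 12,  s(4) = 2,  s(5) = 22.
Since s(5) = s(2) = 22, the sequence is eventually periodic: after a pre-period of length 1 it cycles with period 3.
For n ≥ 2, s(n) depends only on (n - 2) mod 3. (89 - 2) mod 3 = 0, so s(89) = s(2) = 22.

22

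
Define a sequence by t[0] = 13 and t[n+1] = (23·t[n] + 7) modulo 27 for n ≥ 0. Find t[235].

9

We have t[0] = 13; t[1] = 9; t[2] = 25; t[3] = 15; t[4] = 1; t[5] = 3; t[6] = 22; t[7] = 0; t[8] = 7; t[9] = 6; t[10] = 10; t[11] = 21; t[12] = 4; t[13] = 18; t[14] = 16; t[15] = 24; t[16] = 19; t[17] = 12; t[18] = 13.
The sequence repeats with period 18.
So t[235] = t[0 + ((235-0) mod 18)] = t[1] = 9.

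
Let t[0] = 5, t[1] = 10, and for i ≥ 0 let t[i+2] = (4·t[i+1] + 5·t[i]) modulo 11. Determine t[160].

t[0] = 5,  t[1] = 10,  t[2] = 10,  t[3] = 2,  t[4] = 3,  t[5] = 0,  t[6] = 4,  t[7] = 5,  t[8] = 7,  t[9] = 9,  t[10] = 5,  t[11] = 10.
The sequence repeats with period 10.
So t[160] = t[0 + ((160-0) mod 10)] = t[0] = 5.

5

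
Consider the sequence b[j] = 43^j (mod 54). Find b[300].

b[0] = 1; b[1] = 43; b[2] = 13; b[3] = 19; b[4] = 7; b[5] = 31; b[6] = 37; b[7] = 25; b[8] = 49; b[9] = 1.
Since b[9] = b[0] = 1, the sequence is periodic with period 9.
(300 - 0) mod 9 = 3, so b[300] = b[3] = 19.

19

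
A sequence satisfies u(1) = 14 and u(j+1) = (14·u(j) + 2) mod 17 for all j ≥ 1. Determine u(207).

2

Listing terms: u(1) = 14,  u(2) = 11,  u(3) = 3,  u(4) = 10,  u(5) = 6,  u(6) = 1,  u(7) = 16,  u(8) = 5,  u(9) = 4,  u(10) = 7,  u(11) = 15,  u(12) = 8,  u(13) = 12,  u(14) = 0,  u(15) = 2,  u(16) = 13,  u(17) = 14.
The sequence repeats with period 16.
(207 - 1) mod 16 = 14, so u(207) = u(15) = 2.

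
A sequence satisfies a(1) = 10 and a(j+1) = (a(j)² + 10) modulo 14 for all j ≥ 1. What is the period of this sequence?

We have a(1) = 10; a(2) = 12; a(3) = 0; a(4) = 10.
Since a(4) = a(1) = 10, the sequence is periodic with period 3.

3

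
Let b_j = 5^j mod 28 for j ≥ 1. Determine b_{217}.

Computing terms: b_1 = 5; b_2 = 25; b_3 = 13; b_4 = 9; b_5 = 17; b_6 = 1; b_7 = 5.
The sequence repeats with period 6.
(217 - 1) mod 6 = 0, so b_{217} = b_1 = 5.

5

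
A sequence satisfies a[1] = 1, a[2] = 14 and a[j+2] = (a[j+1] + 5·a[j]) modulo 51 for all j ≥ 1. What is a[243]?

Listing terms: a[1] = 1,  a[2] = 14,  a[3] = 19,  a[4] = 38,  a[5] = 31,  a[6] = 17,  a[7] = 19,  a[8] = 2,  a[9] = 46,  a[10] = 5,  a[11] = 31,  a[12] = 5,  a[13] = 7,  a[14] = 32,  a[15] = 16,  a[16] = 23,  a[17] = 1,  a[18] = 14.
Since (a[17], a[18]) = (a[1], a[2]) = (1, 14) (two consecutive terms determine the rest), the sequence is periodic with period 16.
So a[243] = a[1 + ((243-1) mod 16)] = a[3] = 19.

19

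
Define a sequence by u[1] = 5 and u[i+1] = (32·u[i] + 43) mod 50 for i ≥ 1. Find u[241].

5

u[1] = 5,  u[2] = 3,  u[3] = 39,  u[4] = 41,  u[5] = 5.
The sequence repeats with period 4.
So u[241] = u[1 + ((241-1) mod 4)] = u[1] = 5.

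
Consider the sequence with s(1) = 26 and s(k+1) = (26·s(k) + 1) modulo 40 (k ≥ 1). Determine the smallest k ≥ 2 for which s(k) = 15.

Listing terms: s(1) = 26, s(2) = 37, s(3) = 3, s(4) = 39, s(5) = 15, s(6) = 31, s(7) = 7, s(8) = 23, s(9) = 39.
Since s(9) = s(4) = 39, the sequence is eventually periodic: after a pre-period of length 3 it cycles with period 5.
The value 15 first appears (with k ≥ 2) at s(5).

5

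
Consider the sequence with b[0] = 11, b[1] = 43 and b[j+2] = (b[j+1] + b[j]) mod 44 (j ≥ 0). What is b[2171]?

Computing terms: b[0] = 11, b[1] = 43, b[2] = 10, b[3] = 9, b[4] = 19, b[5] = 28, b[6] = 3, b[7] = 31, b[8] = 34, b[9] = 21, b[10] = 11, b[11] = 32, b[12] = 43, b[13] = 31, b[14] = 30, b[15] = 17, b[16] = 3, b[17] = 20, b[18] = 23, b[19] = 43, b[20] = 22, b[21] = 21, b[22] = 43, b[23] = 20, b[24] = 19, b[25] = 39, b[26] = 14, b[27] = 9, b[28] = 23, b[29] = 32, b[30] = 11, b[31] = 43.
Since (b[30], b[31]) = (b[0], b[1]) = (11, 43) (two consecutive terms determine the rest), the sequence is periodic with period 30.
(2171 - 0) mod 30 = 11, so b[2171] = b[11] = 32.

32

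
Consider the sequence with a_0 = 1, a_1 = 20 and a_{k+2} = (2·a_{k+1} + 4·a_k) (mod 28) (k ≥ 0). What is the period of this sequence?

We have a_0 = 1,  a_1 = 20,  a_2 = 16,  a_3 = 0,  a_4 = 8,  a_5 = 16,  a_6 = 8,  a_7 = 24,  a_8 = 24,  a_9 = 4,  a_{10} = 20,  a_{11} = 0,  a_{12} = 24,  a_{13} = 20,  a_{14} = 24,  a_{15} = 16,  a_{16} = 16,  a_{17} = 12,  a_{18} = 4,  a_{19} = 0,  a_{20} = 16,  a_{21} = 4,  a_{22} = 16,  a_{23} = 20,  a_{24} = 20,  a_{25} = 8,  a_{26} = 12,  a_{27} = 0,  a_{28} = 20,  a_{29} = 12,  a_{30} = 20,  a_{31} = 4,  a_{32} = 4,  a_{33} = 24,  a_{34} = 8,  a_{35} = 0,  a_{36} = 4,  a_{37} = 8,  a_{38} = 4,  a_{39} = 12,  a_{40} = 12,  a_{41} = 16,  a_{42} = 24,  a_{43} = 0,  a_{44} = 12,  a_{45} = 24,  a_{46} = 12,  a_{47} = 8,  a_{48} = 8,  a_{49} = 20,  a_{50} = 16.
Since (a_{49}, a_{50}) = (a_1, a_2) = (20, 16) (two consecutive terms determine the rest), the sequence is eventually periodic: after a pre-period of length 1 it cycles with period 48.

48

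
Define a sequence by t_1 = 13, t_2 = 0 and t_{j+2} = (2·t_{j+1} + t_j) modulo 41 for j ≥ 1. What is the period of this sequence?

Computing terms: t_1 = 13,  t_2 = 0,  t_3 = 13,  t_4 = 26,  t_5 = 24,  t_6 = 33,  t_7 = 8,  t_8 = 8,  t_9 = 24,  t_{10} = 15,  t_{11} = 13,  t_{12} = 0.
Since (t_{11}, t_{12}) = (t_1, t_2) = (13, 0) (two consecutive terms determine the rest), the sequence is periodic with period 10.

10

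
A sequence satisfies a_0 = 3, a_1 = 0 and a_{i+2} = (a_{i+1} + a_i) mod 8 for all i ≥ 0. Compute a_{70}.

a_0 = 3; a_1 = 0; a_2 = 3; a_3 = 3; a_4 = 6; a_5 = 1; a_6 = 7; a_7 = 0; a_8 = 7; a_9 = 7; a_{10} = 6; a_{11} = 5; a_{12} = 3; a_{13} = 0.
Since (a_{12}, a_{13}) = (a_0, a_1) = (3, 0) (two consecutive terms determine the rest), the sequence is periodic with period 12.
So a_{70} = a_{0 + ((70-0) mod 12)} = a_{10} = 6.

6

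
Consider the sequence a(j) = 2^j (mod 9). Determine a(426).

1

Computing terms: a(1) = 2,  a(2) = 4,  a(3) = 8,  a(4) = 7,  a(5) = 5,  a(6) = 1,  a(7) = 2.
The sequence repeats with period 6.
(426 - 1) mod 6 = 5, so a(426) = a(6) = 1.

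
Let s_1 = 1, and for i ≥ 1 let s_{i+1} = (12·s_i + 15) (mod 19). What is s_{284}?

8

Listing terms: s_1 = 1,  s_2 = 8,  s_3 = 16,  s_4 = 17,  s_5 = 10,  s_6 = 2,  s_7 = 1.
The sequence repeats with period 6.
So s_{284} = s_{1 + ((284-1) mod 6)} = s_2 = 8.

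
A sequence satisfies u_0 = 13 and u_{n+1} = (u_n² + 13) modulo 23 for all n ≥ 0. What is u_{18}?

3

Computing terms: u_0 = 13, u_1 = 21, u_2 = 17, u_3 = 3, u_4 = 22, u_5 = 14, u_6 = 2, u_7 = 17.
Since u_7 = u_2 = 17, the sequence is eventually periodic: after a pre-period of length 2 it cycles with period 5.
For n ≥ 2, u_n depends only on (n - 2) mod 5. (18 - 2) mod 5 = 1, so u_{18} = u_3 = 3.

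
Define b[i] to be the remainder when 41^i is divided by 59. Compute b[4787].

Computing terms: b[1] = 41, b[2] = 29, b[3] = 9, b[4] = 15, b[5] = 25, b[6] = 22, b[7] = 17, b[8] = 48, b[9] = 21, b[10] = 35, b[11] = 19, b[12] = 12, b[13] = 20, b[14] = 53, b[15] = 49, b[16] = 3, b[17] = 5, b[18] = 28, b[19] = 27, b[20] = 45, b[21] = 16, b[22] = 7, b[23] = 51, b[24] = 26, b[25] = 4, b[26] = 46, b[27] = 57, b[28] = 36, b[29] = 1, b[30] = 41.
The sequence repeats with period 29.
(4787 - 1) mod 29 = 1, so b[4787] = b[2] = 29.

29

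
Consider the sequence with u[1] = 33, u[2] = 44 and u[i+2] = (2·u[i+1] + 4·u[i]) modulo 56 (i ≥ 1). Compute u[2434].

8

Computing terms: u[1] = 33, u[2] = 44, u[3] = 52, u[4] = 0, u[5] = 40, u[6] = 24, u[7] = 40, u[8] = 8, u[9] = 8, u[10] = 48, u[11] = 16, u[12] = 0, u[13] = 8, u[14] = 16, u[15] = 8, u[16] = 24, u[17] = 24, u[18] = 32, u[19] = 48, u[20] = 0, u[21] = 24, u[22] = 48, u[23] = 24, u[24] = 16, u[25] = 16, u[26] = 40, u[27] = 32, u[28] = 0, u[29] = 16, u[30] = 32, u[31] = 16, u[32] = 48, u[33] = 48, u[34] = 8, u[35] = 40, u[36] = 0, u[37] = 48, u[38] = 40, u[39] = 48, u[40] = 32, u[41] = 32, u[42] = 24, u[43] = 8, u[44] = 0, u[45] = 32, u[46] = 8, u[47] = 32, u[48] = 40, u[49] = 40, u[50] = 16, u[51] = 24, u[52] = 0, u[53] = 40.
Since (u[52], u[53]) = (u[4], u[5]) = (0, 40) (two consecutive terms determine the rest), the sequence is eventually periodic: after a pre-period of length 3 it cycles with period 48.
For i ≥ 4, u[i] depends only on (i - 4) mod 48. (2434 - 4) mod 48 = 30, so u[2434] = u[34] = 8.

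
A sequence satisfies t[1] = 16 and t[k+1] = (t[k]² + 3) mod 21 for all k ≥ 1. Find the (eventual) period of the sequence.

3

Listing terms: t[1] = 16, t[2] = 7, t[3] = 10, t[4] = 19, t[5] = 7.
Since t[5] = t[2] = 7, the sequence is eventually periodic: after a pre-period of length 1 it cycles with period 3.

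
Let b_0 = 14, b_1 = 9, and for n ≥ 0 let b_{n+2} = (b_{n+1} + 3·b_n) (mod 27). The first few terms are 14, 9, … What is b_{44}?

6

Computing terms: b_0 = 14; b_1 = 9; b_2 = 24; b_3 = 24; b_4 = 15; b_5 = 6; b_6 = 24; b_7 = 15.
Since (b_6, b_7) = (b_3, b_4) = (24, 15) (two consecutive terms determine the rest), the sequence is eventually periodic: after a pre-period of length 3 it cycles with period 3.
For n ≥ 3, b_n depends only on (n - 3) mod 3. (44 - 3) mod 3 = 2, so b_{44} = b_5 = 6.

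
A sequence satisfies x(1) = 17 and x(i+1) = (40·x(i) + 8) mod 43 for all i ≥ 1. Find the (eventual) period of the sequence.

x(1) = 17; x(2) = 0; x(3) = 8; x(4) = 27; x(5) = 13; x(6) = 12; x(7) = 15; x(8) = 6; x(9) = 33; x(10) = 38; x(11) = 23; x(12) = 25; x(13) = 19; x(14) = 37; x(15) = 26; x(16) = 16; x(17) = 3; x(18) = 42; x(19) = 11; x(20) = 18; x(21) = 40; x(22) = 17.
Since x(22) = x(1) = 17, the sequence is periodic with period 21.

21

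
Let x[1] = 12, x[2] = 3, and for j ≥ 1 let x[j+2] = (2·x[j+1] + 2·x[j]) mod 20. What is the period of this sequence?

We have x[1] = 12,  x[2] = 3,  x[3] = 10,  x[4] = 6,  x[5] = 12,  x[6] = 16,  x[7] = 16,  x[8] = 4,  x[9] = 0,  x[10] = 8,  x[11] = 16,  x[12] = 8,  x[13] = 8,  x[14] = 12,  x[15] = 0,  x[16] = 4,  x[17] = 8,  x[18] = 4,  x[19] = 4,  x[20] = 16,  x[21] = 0,  x[22] = 12,  x[23] = 4,  x[24] = 12,  x[25] = 12,  x[26] = 8,  x[27] = 0,  x[28] = 16,  x[29] = 12,  x[30] = 16.
Since (x[29], x[30]) = (x[5], x[6]) = (12, 16) (two consecutive terms determine the rest), the sequence is eventually periodic: after a pre-period of length 4 it cycles with period 24.

24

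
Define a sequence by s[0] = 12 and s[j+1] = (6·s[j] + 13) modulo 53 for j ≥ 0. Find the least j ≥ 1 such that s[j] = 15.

18

Computing terms: s[0] = 12, s[1] = 32, s[2] = 46, s[3] = 24, s[4] = 51, s[5] = 1, s[6] = 19, s[7] = 21, s[8] = 33, s[9] = 52, s[10] = 7, s[11] = 2, s[12] = 25, s[13] = 4, s[14] = 37, s[15] = 23, s[16] = 45, s[17] = 18, s[18] = 15, s[19] = 50, s[20] = 48, s[21] = 36, s[22] = 17, s[23] = 9, s[24] = 14, s[25] = 44, s[26] = 12.
The sequence repeats with period 26.
The value 15 first appears (with j ≥ 1) at s[18].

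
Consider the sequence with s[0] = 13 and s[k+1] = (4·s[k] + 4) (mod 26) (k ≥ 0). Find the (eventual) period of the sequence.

6

Computing terms: s[0] = 13,  s[1] = 4,  s[2] = 20,  s[3] = 6,  s[4] = 2,  s[5] = 12,  s[6] = 0,  s[7] = 4.
Since s[7] = s[1] = 4, the sequence is eventually periodic: after a pre-period of length 1 it cycles with period 6.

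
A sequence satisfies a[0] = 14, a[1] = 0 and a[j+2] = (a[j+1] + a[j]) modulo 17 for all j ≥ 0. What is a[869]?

Computing terms: a[0] = 14,  a[1] = 0,  a[2] = 14,  a[3] = 14,  a[4] = 11,  a[5] = 8,  a[6] = 2,  a[7] = 10,  a[8] = 12,  a[9] = 5,  a[10] = 0,  a[11] = 5,  a[12] = 5,  a[13] = 10,  a[14] = 15,  a[15] = 8,  a[16] = 6,  a[17] = 14,  a[18] = 3,  a[19] = 0,  a[20] = 3,  a[21] = 3,  a[22] = 6,  a[23] = 9,  a[24] = 15,  a[25] = 7,  a[26] = 5,  a[27] = 12,  a[28] = 0,  a[29] = 12,  a[30] = 12,  a[31] = 7,  a[32] = 2,  a[33] = 9,  a[34] = 11,  a[35] = 3,  a[36] = 14,  a[37] = 0.
Since (a[36], a[37]) = (a[0], a[1]) = (14, 0) (two consecutive terms determine the rest), the sequence is periodic with period 36.
(869 - 0) mod 36 = 5, so a[869] = a[5] = 8.

8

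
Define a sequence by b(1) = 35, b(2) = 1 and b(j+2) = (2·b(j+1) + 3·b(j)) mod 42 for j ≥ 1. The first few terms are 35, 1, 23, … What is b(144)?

We have b(1) = 35,  b(2) = 1,  b(3) = 23,  b(4) = 7,  b(5) = 41,  b(6) = 19,  b(7) = 35,  b(8) = 1.
The sequence repeats with period 6.
(144 - 1) mod 6 = 5, so b(144) = b(6) = 19.

19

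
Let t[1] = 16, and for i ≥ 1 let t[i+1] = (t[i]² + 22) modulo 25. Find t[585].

Computing terms: t[1] = 16, t[2] = 3, t[3] = 6, t[4] = 8, t[5] = 11, t[6] = 18, t[7] = 21, t[8] = 13, t[9] = 16.
Since t[9] = t[1] = 16, the sequence is periodic with period 8.
So t[585] = t[1 + ((585-1) mod 8)] = t[1] = 16.

16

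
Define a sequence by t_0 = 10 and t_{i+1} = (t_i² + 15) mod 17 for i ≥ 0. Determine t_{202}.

13

Listing terms: t_0 = 10,  t_1 = 13,  t_2 = 14,  t_3 = 7,  t_4 = 13.
Since t_4 = t_1 = 13, the sequence is eventually periodic: after a pre-period of length 1 it cycles with period 3.
For i ≥ 1, t_i depends only on (i - 1) mod 3. (202 - 1) mod 3 = 0, so t_{202} = t_1 = 13.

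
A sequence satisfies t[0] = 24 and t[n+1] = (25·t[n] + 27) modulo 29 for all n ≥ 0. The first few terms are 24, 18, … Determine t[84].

24

t[0] = 24,  t[1] = 18,  t[2] = 13,  t[3] = 4,  t[4] = 11,  t[5] = 12,  t[6] = 8,  t[7] = 24.
The sequence repeats with period 7.
So t[84] = t[0 + ((84-0) mod 7)] = t[0] = 24.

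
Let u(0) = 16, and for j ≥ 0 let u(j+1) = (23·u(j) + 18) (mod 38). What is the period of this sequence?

We have u(0) = 16,  u(1) = 6,  u(2) = 4,  u(3) = 34,  u(4) = 2,  u(5) = 26,  u(6) = 8,  u(7) = 12,  u(8) = 28,  u(9) = 16.
Since u(9) = u(0) = 16, the sequence is periodic with period 9.

9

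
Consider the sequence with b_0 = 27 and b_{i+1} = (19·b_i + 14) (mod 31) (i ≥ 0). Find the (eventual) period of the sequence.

We have b_0 = 27, b_1 = 0, b_2 = 14, b_3 = 1, b_4 = 2, b_5 = 21, b_6 = 10, b_7 = 18, b_8 = 15, b_9 = 20, b_{10} = 22, b_{11} = 29, b_{12} = 7, b_{13} = 23, b_{14} = 17, b_{15} = 27.
Since b_{15} = b_0 = 27, the sequence is periodic with period 15.

15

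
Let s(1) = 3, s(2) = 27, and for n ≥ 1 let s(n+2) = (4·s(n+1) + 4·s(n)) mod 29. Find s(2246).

Computing terms: s(1) = 3; s(2) = 27; s(3) = 4; s(4) = 8; s(5) = 19; s(6) = 21; s(7) = 15; s(8) = 28; s(9) = 27; s(10) = 17; s(11) = 2; s(12) = 18; s(13) = 22; s(14) = 15; s(15) = 3; s(16) = 14; s(17) = 10; s(18) = 9; s(19) = 18; s(20) = 21; s(21) = 11; s(22) = 12; s(23) = 5; s(24) = 10; s(25) = 2; s(26) = 19; s(27) = 26; s(28) = 6; s(29) = 12; s(30) = 14; s(31) = 17; s(32) = 8; s(33) = 13; s(34) = 26; s(35) = 11; s(36) = 3; s(37) = 27.
The sequence repeats with period 35.
(2246 - 1) mod 35 = 5, so s(2246) = s(6) = 21.

21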